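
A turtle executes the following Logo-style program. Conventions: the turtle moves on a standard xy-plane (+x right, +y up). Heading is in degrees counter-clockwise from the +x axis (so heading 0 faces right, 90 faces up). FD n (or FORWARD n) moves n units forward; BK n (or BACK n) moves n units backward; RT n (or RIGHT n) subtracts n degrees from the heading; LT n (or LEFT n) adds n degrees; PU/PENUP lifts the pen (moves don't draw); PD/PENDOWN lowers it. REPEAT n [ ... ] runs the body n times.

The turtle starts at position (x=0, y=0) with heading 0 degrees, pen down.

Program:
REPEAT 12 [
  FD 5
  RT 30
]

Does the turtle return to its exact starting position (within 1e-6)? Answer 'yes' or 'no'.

Executing turtle program step by step:
Start: pos=(0,0), heading=0, pen down
REPEAT 12 [
  -- iteration 1/12 --
  FD 5: (0,0) -> (5,0) [heading=0, draw]
  RT 30: heading 0 -> 330
  -- iteration 2/12 --
  FD 5: (5,0) -> (9.33,-2.5) [heading=330, draw]
  RT 30: heading 330 -> 300
  -- iteration 3/12 --
  FD 5: (9.33,-2.5) -> (11.83,-6.83) [heading=300, draw]
  RT 30: heading 300 -> 270
  -- iteration 4/12 --
  FD 5: (11.83,-6.83) -> (11.83,-11.83) [heading=270, draw]
  RT 30: heading 270 -> 240
  -- iteration 5/12 --
  FD 5: (11.83,-11.83) -> (9.33,-16.16) [heading=240, draw]
  RT 30: heading 240 -> 210
  -- iteration 6/12 --
  FD 5: (9.33,-16.16) -> (5,-18.66) [heading=210, draw]
  RT 30: heading 210 -> 180
  -- iteration 7/12 --
  FD 5: (5,-18.66) -> (0,-18.66) [heading=180, draw]
  RT 30: heading 180 -> 150
  -- iteration 8/12 --
  FD 5: (0,-18.66) -> (-4.33,-16.16) [heading=150, draw]
  RT 30: heading 150 -> 120
  -- iteration 9/12 --
  FD 5: (-4.33,-16.16) -> (-6.83,-11.83) [heading=120, draw]
  RT 30: heading 120 -> 90
  -- iteration 10/12 --
  FD 5: (-6.83,-11.83) -> (-6.83,-6.83) [heading=90, draw]
  RT 30: heading 90 -> 60
  -- iteration 11/12 --
  FD 5: (-6.83,-6.83) -> (-4.33,-2.5) [heading=60, draw]
  RT 30: heading 60 -> 30
  -- iteration 12/12 --
  FD 5: (-4.33,-2.5) -> (0,0) [heading=30, draw]
  RT 30: heading 30 -> 0
]
Final: pos=(0,0), heading=0, 12 segment(s) drawn

Start position: (0, 0)
Final position: (0, 0)
Distance = 0; < 1e-6 -> CLOSED

Answer: yes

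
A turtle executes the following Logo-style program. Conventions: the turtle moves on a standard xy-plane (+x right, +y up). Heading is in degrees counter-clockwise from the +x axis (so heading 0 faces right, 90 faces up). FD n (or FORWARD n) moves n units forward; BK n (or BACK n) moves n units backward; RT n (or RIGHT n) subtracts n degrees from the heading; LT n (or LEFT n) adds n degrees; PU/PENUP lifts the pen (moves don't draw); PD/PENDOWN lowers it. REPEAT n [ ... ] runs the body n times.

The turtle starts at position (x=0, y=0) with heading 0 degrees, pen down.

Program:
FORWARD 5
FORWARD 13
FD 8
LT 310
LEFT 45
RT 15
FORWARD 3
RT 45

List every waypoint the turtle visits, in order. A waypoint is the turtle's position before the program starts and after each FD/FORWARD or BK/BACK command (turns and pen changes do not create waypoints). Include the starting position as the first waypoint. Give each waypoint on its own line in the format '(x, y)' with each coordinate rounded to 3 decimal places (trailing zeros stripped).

Answer: (0, 0)
(5, 0)
(18, 0)
(26, 0)
(28.819, -1.026)

Derivation:
Executing turtle program step by step:
Start: pos=(0,0), heading=0, pen down
FD 5: (0,0) -> (5,0) [heading=0, draw]
FD 13: (5,0) -> (18,0) [heading=0, draw]
FD 8: (18,0) -> (26,0) [heading=0, draw]
LT 310: heading 0 -> 310
LT 45: heading 310 -> 355
RT 15: heading 355 -> 340
FD 3: (26,0) -> (28.819,-1.026) [heading=340, draw]
RT 45: heading 340 -> 295
Final: pos=(28.819,-1.026), heading=295, 4 segment(s) drawn
Waypoints (5 total):
(0, 0)
(5, 0)
(18, 0)
(26, 0)
(28.819, -1.026)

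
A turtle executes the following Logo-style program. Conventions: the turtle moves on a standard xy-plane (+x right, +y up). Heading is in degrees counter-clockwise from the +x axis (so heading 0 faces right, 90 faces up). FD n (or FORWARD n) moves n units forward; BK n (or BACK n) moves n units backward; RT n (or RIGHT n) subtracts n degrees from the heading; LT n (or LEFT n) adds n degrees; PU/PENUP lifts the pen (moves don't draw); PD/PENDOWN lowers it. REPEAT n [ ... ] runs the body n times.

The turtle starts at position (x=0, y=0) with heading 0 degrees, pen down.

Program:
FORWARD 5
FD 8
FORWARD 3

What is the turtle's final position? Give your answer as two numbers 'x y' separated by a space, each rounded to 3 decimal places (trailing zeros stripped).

Executing turtle program step by step:
Start: pos=(0,0), heading=0, pen down
FD 5: (0,0) -> (5,0) [heading=0, draw]
FD 8: (5,0) -> (13,0) [heading=0, draw]
FD 3: (13,0) -> (16,0) [heading=0, draw]
Final: pos=(16,0), heading=0, 3 segment(s) drawn

Answer: 16 0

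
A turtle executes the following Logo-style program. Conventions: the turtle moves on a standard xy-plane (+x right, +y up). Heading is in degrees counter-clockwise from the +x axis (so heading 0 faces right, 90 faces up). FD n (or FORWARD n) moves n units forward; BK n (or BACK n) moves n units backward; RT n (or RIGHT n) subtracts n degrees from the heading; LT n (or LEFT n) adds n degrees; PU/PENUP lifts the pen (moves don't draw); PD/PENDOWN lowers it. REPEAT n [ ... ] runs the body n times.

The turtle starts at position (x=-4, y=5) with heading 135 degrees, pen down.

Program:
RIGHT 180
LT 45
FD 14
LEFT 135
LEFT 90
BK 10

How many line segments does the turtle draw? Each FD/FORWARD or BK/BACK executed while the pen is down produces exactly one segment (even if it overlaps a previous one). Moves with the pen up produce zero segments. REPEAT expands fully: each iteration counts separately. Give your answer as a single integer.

Executing turtle program step by step:
Start: pos=(-4,5), heading=135, pen down
RT 180: heading 135 -> 315
LT 45: heading 315 -> 0
FD 14: (-4,5) -> (10,5) [heading=0, draw]
LT 135: heading 0 -> 135
LT 90: heading 135 -> 225
BK 10: (10,5) -> (17.071,12.071) [heading=225, draw]
Final: pos=(17.071,12.071), heading=225, 2 segment(s) drawn
Segments drawn: 2

Answer: 2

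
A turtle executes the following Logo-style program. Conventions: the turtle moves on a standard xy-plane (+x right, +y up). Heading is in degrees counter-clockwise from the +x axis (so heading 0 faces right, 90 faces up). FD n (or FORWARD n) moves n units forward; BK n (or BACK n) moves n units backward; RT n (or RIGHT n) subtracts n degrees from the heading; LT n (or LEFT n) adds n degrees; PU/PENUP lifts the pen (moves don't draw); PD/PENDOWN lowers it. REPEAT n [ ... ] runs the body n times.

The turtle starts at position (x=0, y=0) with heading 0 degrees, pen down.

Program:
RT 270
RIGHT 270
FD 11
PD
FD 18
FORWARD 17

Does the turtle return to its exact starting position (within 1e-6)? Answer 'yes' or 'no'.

Executing turtle program step by step:
Start: pos=(0,0), heading=0, pen down
RT 270: heading 0 -> 90
RT 270: heading 90 -> 180
FD 11: (0,0) -> (-11,0) [heading=180, draw]
PD: pen down
FD 18: (-11,0) -> (-29,0) [heading=180, draw]
FD 17: (-29,0) -> (-46,0) [heading=180, draw]
Final: pos=(-46,0), heading=180, 3 segment(s) drawn

Start position: (0, 0)
Final position: (-46, 0)
Distance = 46; >= 1e-6 -> NOT closed

Answer: no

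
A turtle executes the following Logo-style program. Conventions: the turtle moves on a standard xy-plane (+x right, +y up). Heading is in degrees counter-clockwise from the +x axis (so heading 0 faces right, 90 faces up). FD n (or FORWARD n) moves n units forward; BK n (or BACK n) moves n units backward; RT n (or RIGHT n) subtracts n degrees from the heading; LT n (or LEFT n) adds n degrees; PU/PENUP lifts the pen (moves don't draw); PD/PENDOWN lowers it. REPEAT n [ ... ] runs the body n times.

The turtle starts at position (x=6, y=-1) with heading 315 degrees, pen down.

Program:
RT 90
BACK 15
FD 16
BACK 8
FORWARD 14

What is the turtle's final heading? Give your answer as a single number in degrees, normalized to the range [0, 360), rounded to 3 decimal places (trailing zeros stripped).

Executing turtle program step by step:
Start: pos=(6,-1), heading=315, pen down
RT 90: heading 315 -> 225
BK 15: (6,-1) -> (16.607,9.607) [heading=225, draw]
FD 16: (16.607,9.607) -> (5.293,-1.707) [heading=225, draw]
BK 8: (5.293,-1.707) -> (10.95,3.95) [heading=225, draw]
FD 14: (10.95,3.95) -> (1.05,-5.95) [heading=225, draw]
Final: pos=(1.05,-5.95), heading=225, 4 segment(s) drawn

Answer: 225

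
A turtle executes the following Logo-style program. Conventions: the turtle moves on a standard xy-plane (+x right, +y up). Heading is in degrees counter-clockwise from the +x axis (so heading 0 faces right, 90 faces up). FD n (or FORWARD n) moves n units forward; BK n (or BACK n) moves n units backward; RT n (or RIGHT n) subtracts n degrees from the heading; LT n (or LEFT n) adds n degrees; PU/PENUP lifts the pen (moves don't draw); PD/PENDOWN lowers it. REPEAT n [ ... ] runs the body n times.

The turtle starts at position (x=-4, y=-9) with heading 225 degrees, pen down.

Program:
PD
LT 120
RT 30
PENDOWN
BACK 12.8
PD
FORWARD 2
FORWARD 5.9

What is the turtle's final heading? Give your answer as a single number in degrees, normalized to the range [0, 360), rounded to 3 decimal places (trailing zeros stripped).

Executing turtle program step by step:
Start: pos=(-4,-9), heading=225, pen down
PD: pen down
LT 120: heading 225 -> 345
RT 30: heading 345 -> 315
PD: pen down
BK 12.8: (-4,-9) -> (-13.051,0.051) [heading=315, draw]
PD: pen down
FD 2: (-13.051,0.051) -> (-11.637,-1.363) [heading=315, draw]
FD 5.9: (-11.637,-1.363) -> (-7.465,-5.535) [heading=315, draw]
Final: pos=(-7.465,-5.535), heading=315, 3 segment(s) drawn

Answer: 315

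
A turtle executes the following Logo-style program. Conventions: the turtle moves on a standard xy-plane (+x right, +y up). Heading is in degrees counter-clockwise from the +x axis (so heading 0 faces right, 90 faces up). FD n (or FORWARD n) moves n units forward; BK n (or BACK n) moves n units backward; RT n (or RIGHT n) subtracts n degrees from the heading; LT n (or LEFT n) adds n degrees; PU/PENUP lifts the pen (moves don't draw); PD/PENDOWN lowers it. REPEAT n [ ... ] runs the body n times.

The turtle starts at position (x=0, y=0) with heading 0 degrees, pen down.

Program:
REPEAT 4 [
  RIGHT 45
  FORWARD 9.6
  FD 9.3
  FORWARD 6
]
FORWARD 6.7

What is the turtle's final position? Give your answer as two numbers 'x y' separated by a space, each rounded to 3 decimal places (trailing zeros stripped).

Executing turtle program step by step:
Start: pos=(0,0), heading=0, pen down
REPEAT 4 [
  -- iteration 1/4 --
  RT 45: heading 0 -> 315
  FD 9.6: (0,0) -> (6.788,-6.788) [heading=315, draw]
  FD 9.3: (6.788,-6.788) -> (13.364,-13.364) [heading=315, draw]
  FD 6: (13.364,-13.364) -> (17.607,-17.607) [heading=315, draw]
  -- iteration 2/4 --
  RT 45: heading 315 -> 270
  FD 9.6: (17.607,-17.607) -> (17.607,-27.207) [heading=270, draw]
  FD 9.3: (17.607,-27.207) -> (17.607,-36.507) [heading=270, draw]
  FD 6: (17.607,-36.507) -> (17.607,-42.507) [heading=270, draw]
  -- iteration 3/4 --
  RT 45: heading 270 -> 225
  FD 9.6: (17.607,-42.507) -> (10.819,-49.295) [heading=225, draw]
  FD 9.3: (10.819,-49.295) -> (4.243,-55.871) [heading=225, draw]
  FD 6: (4.243,-55.871) -> (0,-60.114) [heading=225, draw]
  -- iteration 4/4 --
  RT 45: heading 225 -> 180
  FD 9.6: (0,-60.114) -> (-9.6,-60.114) [heading=180, draw]
  FD 9.3: (-9.6,-60.114) -> (-18.9,-60.114) [heading=180, draw]
  FD 6: (-18.9,-60.114) -> (-24.9,-60.114) [heading=180, draw]
]
FD 6.7: (-24.9,-60.114) -> (-31.6,-60.114) [heading=180, draw]
Final: pos=(-31.6,-60.114), heading=180, 13 segment(s) drawn

Answer: -31.6 -60.114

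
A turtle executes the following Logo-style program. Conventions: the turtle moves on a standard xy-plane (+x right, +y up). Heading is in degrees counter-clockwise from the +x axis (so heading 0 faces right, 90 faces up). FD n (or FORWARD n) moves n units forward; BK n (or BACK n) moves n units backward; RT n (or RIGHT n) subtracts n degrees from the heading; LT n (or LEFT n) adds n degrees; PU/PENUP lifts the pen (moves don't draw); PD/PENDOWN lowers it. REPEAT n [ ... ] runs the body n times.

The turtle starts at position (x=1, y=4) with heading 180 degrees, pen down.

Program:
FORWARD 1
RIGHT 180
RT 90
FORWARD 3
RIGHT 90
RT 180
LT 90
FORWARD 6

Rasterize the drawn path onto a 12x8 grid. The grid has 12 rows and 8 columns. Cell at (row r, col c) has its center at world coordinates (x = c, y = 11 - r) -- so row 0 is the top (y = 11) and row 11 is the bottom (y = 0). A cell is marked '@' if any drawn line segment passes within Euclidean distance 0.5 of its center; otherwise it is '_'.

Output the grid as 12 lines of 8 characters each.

Segment 0: (1,4) -> (0,4)
Segment 1: (0,4) -> (0,1)
Segment 2: (0,1) -> (-0,7)

Answer: ________
________
________
________
@_______
@_______
@_______
@@______
@_______
@_______
@_______
________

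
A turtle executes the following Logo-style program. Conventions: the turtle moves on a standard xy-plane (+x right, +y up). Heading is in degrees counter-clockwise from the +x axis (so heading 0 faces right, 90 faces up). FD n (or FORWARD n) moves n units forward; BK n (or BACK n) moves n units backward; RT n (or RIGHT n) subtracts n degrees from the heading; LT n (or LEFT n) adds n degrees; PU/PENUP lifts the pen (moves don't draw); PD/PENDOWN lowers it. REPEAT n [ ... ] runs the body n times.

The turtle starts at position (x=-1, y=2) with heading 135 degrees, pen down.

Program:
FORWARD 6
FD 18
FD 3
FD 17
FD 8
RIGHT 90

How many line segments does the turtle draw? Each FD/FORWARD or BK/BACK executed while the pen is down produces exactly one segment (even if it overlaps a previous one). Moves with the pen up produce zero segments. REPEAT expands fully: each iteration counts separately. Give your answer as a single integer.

Answer: 5

Derivation:
Executing turtle program step by step:
Start: pos=(-1,2), heading=135, pen down
FD 6: (-1,2) -> (-5.243,6.243) [heading=135, draw]
FD 18: (-5.243,6.243) -> (-17.971,18.971) [heading=135, draw]
FD 3: (-17.971,18.971) -> (-20.092,21.092) [heading=135, draw]
FD 17: (-20.092,21.092) -> (-32.113,33.113) [heading=135, draw]
FD 8: (-32.113,33.113) -> (-37.77,38.77) [heading=135, draw]
RT 90: heading 135 -> 45
Final: pos=(-37.77,38.77), heading=45, 5 segment(s) drawn
Segments drawn: 5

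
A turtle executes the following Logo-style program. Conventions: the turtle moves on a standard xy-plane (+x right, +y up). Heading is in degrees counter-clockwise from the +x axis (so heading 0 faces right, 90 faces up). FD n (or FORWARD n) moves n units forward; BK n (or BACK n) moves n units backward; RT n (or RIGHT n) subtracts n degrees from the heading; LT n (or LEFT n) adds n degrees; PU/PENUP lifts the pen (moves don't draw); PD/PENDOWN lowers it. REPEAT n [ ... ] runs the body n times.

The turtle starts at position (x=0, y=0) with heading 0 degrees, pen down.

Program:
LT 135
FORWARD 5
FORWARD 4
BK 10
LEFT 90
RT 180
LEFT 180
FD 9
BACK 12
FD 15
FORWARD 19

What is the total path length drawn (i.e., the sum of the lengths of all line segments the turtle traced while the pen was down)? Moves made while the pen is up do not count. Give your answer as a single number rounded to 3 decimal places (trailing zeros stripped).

Answer: 74

Derivation:
Executing turtle program step by step:
Start: pos=(0,0), heading=0, pen down
LT 135: heading 0 -> 135
FD 5: (0,0) -> (-3.536,3.536) [heading=135, draw]
FD 4: (-3.536,3.536) -> (-6.364,6.364) [heading=135, draw]
BK 10: (-6.364,6.364) -> (0.707,-0.707) [heading=135, draw]
LT 90: heading 135 -> 225
RT 180: heading 225 -> 45
LT 180: heading 45 -> 225
FD 9: (0.707,-0.707) -> (-5.657,-7.071) [heading=225, draw]
BK 12: (-5.657,-7.071) -> (2.828,1.414) [heading=225, draw]
FD 15: (2.828,1.414) -> (-7.778,-9.192) [heading=225, draw]
FD 19: (-7.778,-9.192) -> (-21.213,-22.627) [heading=225, draw]
Final: pos=(-21.213,-22.627), heading=225, 7 segment(s) drawn

Segment lengths:
  seg 1: (0,0) -> (-3.536,3.536), length = 5
  seg 2: (-3.536,3.536) -> (-6.364,6.364), length = 4
  seg 3: (-6.364,6.364) -> (0.707,-0.707), length = 10
  seg 4: (0.707,-0.707) -> (-5.657,-7.071), length = 9
  seg 5: (-5.657,-7.071) -> (2.828,1.414), length = 12
  seg 6: (2.828,1.414) -> (-7.778,-9.192), length = 15
  seg 7: (-7.778,-9.192) -> (-21.213,-22.627), length = 19
Total = 74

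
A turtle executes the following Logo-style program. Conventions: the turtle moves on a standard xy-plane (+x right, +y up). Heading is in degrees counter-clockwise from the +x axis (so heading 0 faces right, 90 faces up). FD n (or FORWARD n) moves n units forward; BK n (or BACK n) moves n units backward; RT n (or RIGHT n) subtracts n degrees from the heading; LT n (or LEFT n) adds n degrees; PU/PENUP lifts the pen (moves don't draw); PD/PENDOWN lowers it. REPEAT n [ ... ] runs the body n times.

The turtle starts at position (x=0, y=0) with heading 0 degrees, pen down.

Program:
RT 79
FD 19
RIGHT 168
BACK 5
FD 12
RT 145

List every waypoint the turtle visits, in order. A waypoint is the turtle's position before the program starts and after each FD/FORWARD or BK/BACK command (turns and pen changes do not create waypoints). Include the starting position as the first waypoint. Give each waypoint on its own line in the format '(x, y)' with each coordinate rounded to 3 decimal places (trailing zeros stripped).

Answer: (0, 0)
(3.625, -18.651)
(5.579, -23.253)
(0.89, -12.207)

Derivation:
Executing turtle program step by step:
Start: pos=(0,0), heading=0, pen down
RT 79: heading 0 -> 281
FD 19: (0,0) -> (3.625,-18.651) [heading=281, draw]
RT 168: heading 281 -> 113
BK 5: (3.625,-18.651) -> (5.579,-23.253) [heading=113, draw]
FD 12: (5.579,-23.253) -> (0.89,-12.207) [heading=113, draw]
RT 145: heading 113 -> 328
Final: pos=(0.89,-12.207), heading=328, 3 segment(s) drawn
Waypoints (4 total):
(0, 0)
(3.625, -18.651)
(5.579, -23.253)
(0.89, -12.207)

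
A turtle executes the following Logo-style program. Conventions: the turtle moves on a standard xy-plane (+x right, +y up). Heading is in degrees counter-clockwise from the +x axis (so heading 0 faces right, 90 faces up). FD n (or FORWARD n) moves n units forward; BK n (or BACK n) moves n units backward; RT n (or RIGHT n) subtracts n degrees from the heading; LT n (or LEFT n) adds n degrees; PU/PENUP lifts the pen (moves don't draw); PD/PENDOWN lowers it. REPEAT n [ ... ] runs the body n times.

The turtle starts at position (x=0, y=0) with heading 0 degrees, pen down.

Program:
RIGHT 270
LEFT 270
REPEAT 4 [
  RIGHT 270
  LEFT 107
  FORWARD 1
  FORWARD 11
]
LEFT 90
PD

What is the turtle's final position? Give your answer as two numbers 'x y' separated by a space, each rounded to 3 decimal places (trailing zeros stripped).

Executing turtle program step by step:
Start: pos=(0,0), heading=0, pen down
RT 270: heading 0 -> 90
LT 270: heading 90 -> 0
REPEAT 4 [
  -- iteration 1/4 --
  RT 270: heading 0 -> 90
  LT 107: heading 90 -> 197
  FD 1: (0,0) -> (-0.956,-0.292) [heading=197, draw]
  FD 11: (-0.956,-0.292) -> (-11.476,-3.508) [heading=197, draw]
  -- iteration 2/4 --
  RT 270: heading 197 -> 287
  LT 107: heading 287 -> 34
  FD 1: (-11.476,-3.508) -> (-10.647,-2.949) [heading=34, draw]
  FD 11: (-10.647,-2.949) -> (-1.527,3.202) [heading=34, draw]
  -- iteration 3/4 --
  RT 270: heading 34 -> 124
  LT 107: heading 124 -> 231
  FD 1: (-1.527,3.202) -> (-2.157,2.425) [heading=231, draw]
  FD 11: (-2.157,2.425) -> (-9.079,-6.124) [heading=231, draw]
  -- iteration 4/4 --
  RT 270: heading 231 -> 321
  LT 107: heading 321 -> 68
  FD 1: (-9.079,-6.124) -> (-8.704,-5.197) [heading=68, draw]
  FD 11: (-8.704,-5.197) -> (-4.584,5.002) [heading=68, draw]
]
LT 90: heading 68 -> 158
PD: pen down
Final: pos=(-4.584,5.002), heading=158, 8 segment(s) drawn

Answer: -4.584 5.002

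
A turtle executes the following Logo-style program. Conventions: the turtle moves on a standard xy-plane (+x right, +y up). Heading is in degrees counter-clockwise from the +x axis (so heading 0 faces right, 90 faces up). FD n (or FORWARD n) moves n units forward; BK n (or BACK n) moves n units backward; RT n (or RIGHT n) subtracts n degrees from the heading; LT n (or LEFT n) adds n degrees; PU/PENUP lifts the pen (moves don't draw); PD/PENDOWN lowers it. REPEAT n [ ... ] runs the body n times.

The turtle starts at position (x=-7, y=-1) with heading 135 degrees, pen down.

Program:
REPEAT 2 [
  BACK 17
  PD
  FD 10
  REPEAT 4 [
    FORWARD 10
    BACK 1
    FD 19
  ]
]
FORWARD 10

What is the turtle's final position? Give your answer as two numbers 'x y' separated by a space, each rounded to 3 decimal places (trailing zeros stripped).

Executing turtle program step by step:
Start: pos=(-7,-1), heading=135, pen down
REPEAT 2 [
  -- iteration 1/2 --
  BK 17: (-7,-1) -> (5.021,-13.021) [heading=135, draw]
  PD: pen down
  FD 10: (5.021,-13.021) -> (-2.05,-5.95) [heading=135, draw]
  REPEAT 4 [
    -- iteration 1/4 --
    FD 10: (-2.05,-5.95) -> (-9.121,1.121) [heading=135, draw]
    BK 1: (-9.121,1.121) -> (-8.414,0.414) [heading=135, draw]
    FD 19: (-8.414,0.414) -> (-21.849,13.849) [heading=135, draw]
    -- iteration 2/4 --
    FD 10: (-21.849,13.849) -> (-28.92,20.92) [heading=135, draw]
    BK 1: (-28.92,20.92) -> (-28.213,20.213) [heading=135, draw]
    FD 19: (-28.213,20.213) -> (-41.648,33.648) [heading=135, draw]
    -- iteration 3/4 --
    FD 10: (-41.648,33.648) -> (-48.719,40.719) [heading=135, draw]
    BK 1: (-48.719,40.719) -> (-48.012,40.012) [heading=135, draw]
    FD 19: (-48.012,40.012) -> (-61.447,53.447) [heading=135, draw]
    -- iteration 4/4 --
    FD 10: (-61.447,53.447) -> (-68.518,60.518) [heading=135, draw]
    BK 1: (-68.518,60.518) -> (-67.811,59.811) [heading=135, draw]
    FD 19: (-67.811,59.811) -> (-81.246,73.246) [heading=135, draw]
  ]
  -- iteration 2/2 --
  BK 17: (-81.246,73.246) -> (-69.225,61.225) [heading=135, draw]
  PD: pen down
  FD 10: (-69.225,61.225) -> (-76.296,68.296) [heading=135, draw]
  REPEAT 4 [
    -- iteration 1/4 --
    FD 10: (-76.296,68.296) -> (-83.368,75.368) [heading=135, draw]
    BK 1: (-83.368,75.368) -> (-82.66,74.66) [heading=135, draw]
    FD 19: (-82.66,74.66) -> (-96.095,88.095) [heading=135, draw]
    -- iteration 2/4 --
    FD 10: (-96.095,88.095) -> (-103.167,95.167) [heading=135, draw]
    BK 1: (-103.167,95.167) -> (-102.459,94.459) [heading=135, draw]
    FD 19: (-102.459,94.459) -> (-115.894,107.894) [heading=135, draw]
    -- iteration 3/4 --
    FD 10: (-115.894,107.894) -> (-122.966,114.966) [heading=135, draw]
    BK 1: (-122.966,114.966) -> (-122.258,114.258) [heading=135, draw]
    FD 19: (-122.258,114.258) -> (-135.693,127.693) [heading=135, draw]
    -- iteration 4/4 --
    FD 10: (-135.693,127.693) -> (-142.765,134.765) [heading=135, draw]
    BK 1: (-142.765,134.765) -> (-142.057,134.057) [heading=135, draw]
    FD 19: (-142.057,134.057) -> (-155.492,147.492) [heading=135, draw]
  ]
]
FD 10: (-155.492,147.492) -> (-162.563,154.563) [heading=135, draw]
Final: pos=(-162.563,154.563), heading=135, 29 segment(s) drawn

Answer: -162.563 154.563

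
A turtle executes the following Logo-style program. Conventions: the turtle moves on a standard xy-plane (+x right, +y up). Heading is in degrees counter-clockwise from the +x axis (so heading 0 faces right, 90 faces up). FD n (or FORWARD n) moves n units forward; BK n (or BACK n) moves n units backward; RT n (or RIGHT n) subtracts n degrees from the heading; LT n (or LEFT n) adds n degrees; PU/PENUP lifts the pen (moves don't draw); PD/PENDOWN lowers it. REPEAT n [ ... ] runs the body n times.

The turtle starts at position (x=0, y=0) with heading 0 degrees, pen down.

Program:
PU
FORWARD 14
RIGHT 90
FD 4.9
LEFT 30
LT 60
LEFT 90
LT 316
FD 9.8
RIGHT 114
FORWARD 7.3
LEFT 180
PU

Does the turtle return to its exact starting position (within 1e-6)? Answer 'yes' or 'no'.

Executing turtle program step by step:
Start: pos=(0,0), heading=0, pen down
PU: pen up
FD 14: (0,0) -> (14,0) [heading=0, move]
RT 90: heading 0 -> 270
FD 4.9: (14,0) -> (14,-4.9) [heading=270, move]
LT 30: heading 270 -> 300
LT 60: heading 300 -> 0
LT 90: heading 0 -> 90
LT 316: heading 90 -> 46
FD 9.8: (14,-4.9) -> (20.808,2.15) [heading=46, move]
RT 114: heading 46 -> 292
FD 7.3: (20.808,2.15) -> (23.542,-4.619) [heading=292, move]
LT 180: heading 292 -> 112
PU: pen up
Final: pos=(23.542,-4.619), heading=112, 0 segment(s) drawn

Start position: (0, 0)
Final position: (23.542, -4.619)
Distance = 23.991; >= 1e-6 -> NOT closed

Answer: no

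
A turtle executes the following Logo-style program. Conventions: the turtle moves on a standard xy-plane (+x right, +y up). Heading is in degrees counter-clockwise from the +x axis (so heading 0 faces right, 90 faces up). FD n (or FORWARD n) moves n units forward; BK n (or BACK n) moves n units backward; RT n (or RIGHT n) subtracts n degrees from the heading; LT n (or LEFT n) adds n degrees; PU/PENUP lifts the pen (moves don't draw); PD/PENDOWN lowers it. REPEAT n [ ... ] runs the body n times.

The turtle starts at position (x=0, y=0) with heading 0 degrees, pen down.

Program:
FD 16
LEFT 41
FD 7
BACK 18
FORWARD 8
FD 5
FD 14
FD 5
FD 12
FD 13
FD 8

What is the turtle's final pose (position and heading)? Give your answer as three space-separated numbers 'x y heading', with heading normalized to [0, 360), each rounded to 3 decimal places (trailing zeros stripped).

Executing turtle program step by step:
Start: pos=(0,0), heading=0, pen down
FD 16: (0,0) -> (16,0) [heading=0, draw]
LT 41: heading 0 -> 41
FD 7: (16,0) -> (21.283,4.592) [heading=41, draw]
BK 18: (21.283,4.592) -> (7.698,-7.217) [heading=41, draw]
FD 8: (7.698,-7.217) -> (13.736,-1.968) [heading=41, draw]
FD 5: (13.736,-1.968) -> (17.509,1.312) [heading=41, draw]
FD 14: (17.509,1.312) -> (28.075,10.497) [heading=41, draw]
FD 5: (28.075,10.497) -> (31.849,13.777) [heading=41, draw]
FD 12: (31.849,13.777) -> (40.905,21.65) [heading=41, draw]
FD 13: (40.905,21.65) -> (50.717,30.179) [heading=41, draw]
FD 8: (50.717,30.179) -> (56.754,35.427) [heading=41, draw]
Final: pos=(56.754,35.427), heading=41, 10 segment(s) drawn

Answer: 56.754 35.427 41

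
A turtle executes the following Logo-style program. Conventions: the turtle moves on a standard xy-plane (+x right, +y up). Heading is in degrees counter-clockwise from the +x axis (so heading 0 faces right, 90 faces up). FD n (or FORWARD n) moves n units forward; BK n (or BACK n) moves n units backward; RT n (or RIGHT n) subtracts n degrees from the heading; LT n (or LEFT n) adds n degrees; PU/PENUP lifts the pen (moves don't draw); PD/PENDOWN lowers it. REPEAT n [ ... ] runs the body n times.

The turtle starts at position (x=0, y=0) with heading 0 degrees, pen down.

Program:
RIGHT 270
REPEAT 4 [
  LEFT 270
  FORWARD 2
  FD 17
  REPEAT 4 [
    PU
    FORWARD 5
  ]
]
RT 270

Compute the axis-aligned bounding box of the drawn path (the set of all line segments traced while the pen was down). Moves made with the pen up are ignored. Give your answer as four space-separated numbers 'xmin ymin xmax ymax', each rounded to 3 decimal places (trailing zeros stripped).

Executing turtle program step by step:
Start: pos=(0,0), heading=0, pen down
RT 270: heading 0 -> 90
REPEAT 4 [
  -- iteration 1/4 --
  LT 270: heading 90 -> 0
  FD 2: (0,0) -> (2,0) [heading=0, draw]
  FD 17: (2,0) -> (19,0) [heading=0, draw]
  REPEAT 4 [
    -- iteration 1/4 --
    PU: pen up
    FD 5: (19,0) -> (24,0) [heading=0, move]
    -- iteration 2/4 --
    PU: pen up
    FD 5: (24,0) -> (29,0) [heading=0, move]
    -- iteration 3/4 --
    PU: pen up
    FD 5: (29,0) -> (34,0) [heading=0, move]
    -- iteration 4/4 --
    PU: pen up
    FD 5: (34,0) -> (39,0) [heading=0, move]
  ]
  -- iteration 2/4 --
  LT 270: heading 0 -> 270
  FD 2: (39,0) -> (39,-2) [heading=270, move]
  FD 17: (39,-2) -> (39,-19) [heading=270, move]
  REPEAT 4 [
    -- iteration 1/4 --
    PU: pen up
    FD 5: (39,-19) -> (39,-24) [heading=270, move]
    -- iteration 2/4 --
    PU: pen up
    FD 5: (39,-24) -> (39,-29) [heading=270, move]
    -- iteration 3/4 --
    PU: pen up
    FD 5: (39,-29) -> (39,-34) [heading=270, move]
    -- iteration 4/4 --
    PU: pen up
    FD 5: (39,-34) -> (39,-39) [heading=270, move]
  ]
  -- iteration 3/4 --
  LT 270: heading 270 -> 180
  FD 2: (39,-39) -> (37,-39) [heading=180, move]
  FD 17: (37,-39) -> (20,-39) [heading=180, move]
  REPEAT 4 [
    -- iteration 1/4 --
    PU: pen up
    FD 5: (20,-39) -> (15,-39) [heading=180, move]
    -- iteration 2/4 --
    PU: pen up
    FD 5: (15,-39) -> (10,-39) [heading=180, move]
    -- iteration 3/4 --
    PU: pen up
    FD 5: (10,-39) -> (5,-39) [heading=180, move]
    -- iteration 4/4 --
    PU: pen up
    FD 5: (5,-39) -> (0,-39) [heading=180, move]
  ]
  -- iteration 4/4 --
  LT 270: heading 180 -> 90
  FD 2: (0,-39) -> (0,-37) [heading=90, move]
  FD 17: (0,-37) -> (0,-20) [heading=90, move]
  REPEAT 4 [
    -- iteration 1/4 --
    PU: pen up
    FD 5: (0,-20) -> (0,-15) [heading=90, move]
    -- iteration 2/4 --
    PU: pen up
    FD 5: (0,-15) -> (0,-10) [heading=90, move]
    -- iteration 3/4 --
    PU: pen up
    FD 5: (0,-10) -> (0,-5) [heading=90, move]
    -- iteration 4/4 --
    PU: pen up
    FD 5: (0,-5) -> (0,0) [heading=90, move]
  ]
]
RT 270: heading 90 -> 180
Final: pos=(0,0), heading=180, 2 segment(s) drawn

Segment endpoints: x in {0, 2, 19}, y in {0}
xmin=0, ymin=0, xmax=19, ymax=0

Answer: 0 0 19 0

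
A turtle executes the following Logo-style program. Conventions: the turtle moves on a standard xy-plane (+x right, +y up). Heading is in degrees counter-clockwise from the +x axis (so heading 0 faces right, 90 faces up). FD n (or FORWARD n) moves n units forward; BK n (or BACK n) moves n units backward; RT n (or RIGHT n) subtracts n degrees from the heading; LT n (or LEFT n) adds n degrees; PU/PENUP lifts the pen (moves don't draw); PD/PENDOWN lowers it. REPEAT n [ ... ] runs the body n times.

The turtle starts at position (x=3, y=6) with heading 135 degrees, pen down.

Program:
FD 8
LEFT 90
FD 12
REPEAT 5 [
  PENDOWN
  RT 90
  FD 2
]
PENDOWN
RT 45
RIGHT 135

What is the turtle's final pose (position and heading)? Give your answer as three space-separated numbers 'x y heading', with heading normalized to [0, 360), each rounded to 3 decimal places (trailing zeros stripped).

Answer: -12.556 4.586 315

Derivation:
Executing turtle program step by step:
Start: pos=(3,6), heading=135, pen down
FD 8: (3,6) -> (-2.657,11.657) [heading=135, draw]
LT 90: heading 135 -> 225
FD 12: (-2.657,11.657) -> (-11.142,3.172) [heading=225, draw]
REPEAT 5 [
  -- iteration 1/5 --
  PD: pen down
  RT 90: heading 225 -> 135
  FD 2: (-11.142,3.172) -> (-12.556,4.586) [heading=135, draw]
  -- iteration 2/5 --
  PD: pen down
  RT 90: heading 135 -> 45
  FD 2: (-12.556,4.586) -> (-11.142,6) [heading=45, draw]
  -- iteration 3/5 --
  PD: pen down
  RT 90: heading 45 -> 315
  FD 2: (-11.142,6) -> (-9.728,4.586) [heading=315, draw]
  -- iteration 4/5 --
  PD: pen down
  RT 90: heading 315 -> 225
  FD 2: (-9.728,4.586) -> (-11.142,3.172) [heading=225, draw]
  -- iteration 5/5 --
  PD: pen down
  RT 90: heading 225 -> 135
  FD 2: (-11.142,3.172) -> (-12.556,4.586) [heading=135, draw]
]
PD: pen down
RT 45: heading 135 -> 90
RT 135: heading 90 -> 315
Final: pos=(-12.556,4.586), heading=315, 7 segment(s) drawn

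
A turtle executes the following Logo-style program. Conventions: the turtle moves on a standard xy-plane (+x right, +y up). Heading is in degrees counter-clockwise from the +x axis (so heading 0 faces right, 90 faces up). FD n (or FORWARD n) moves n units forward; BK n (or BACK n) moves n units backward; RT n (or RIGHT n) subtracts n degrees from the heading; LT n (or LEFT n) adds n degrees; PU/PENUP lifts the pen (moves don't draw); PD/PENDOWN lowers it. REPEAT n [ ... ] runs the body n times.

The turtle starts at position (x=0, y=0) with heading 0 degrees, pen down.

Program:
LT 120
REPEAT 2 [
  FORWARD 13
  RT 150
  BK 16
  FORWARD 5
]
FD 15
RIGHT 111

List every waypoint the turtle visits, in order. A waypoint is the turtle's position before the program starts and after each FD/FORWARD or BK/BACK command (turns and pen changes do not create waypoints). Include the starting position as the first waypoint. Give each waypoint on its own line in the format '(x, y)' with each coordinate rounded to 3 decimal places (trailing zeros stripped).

Executing turtle program step by step:
Start: pos=(0,0), heading=0, pen down
LT 120: heading 0 -> 120
REPEAT 2 [
  -- iteration 1/2 --
  FD 13: (0,0) -> (-6.5,11.258) [heading=120, draw]
  RT 150: heading 120 -> 330
  BK 16: (-6.5,11.258) -> (-20.356,19.258) [heading=330, draw]
  FD 5: (-20.356,19.258) -> (-16.026,16.758) [heading=330, draw]
  -- iteration 2/2 --
  FD 13: (-16.026,16.758) -> (-4.768,10.258) [heading=330, draw]
  RT 150: heading 330 -> 180
  BK 16: (-4.768,10.258) -> (11.232,10.258) [heading=180, draw]
  FD 5: (11.232,10.258) -> (6.232,10.258) [heading=180, draw]
]
FD 15: (6.232,10.258) -> (-8.768,10.258) [heading=180, draw]
RT 111: heading 180 -> 69
Final: pos=(-8.768,10.258), heading=69, 7 segment(s) drawn
Waypoints (8 total):
(0, 0)
(-6.5, 11.258)
(-20.356, 19.258)
(-16.026, 16.758)
(-4.768, 10.258)
(11.232, 10.258)
(6.232, 10.258)
(-8.768, 10.258)

Answer: (0, 0)
(-6.5, 11.258)
(-20.356, 19.258)
(-16.026, 16.758)
(-4.768, 10.258)
(11.232, 10.258)
(6.232, 10.258)
(-8.768, 10.258)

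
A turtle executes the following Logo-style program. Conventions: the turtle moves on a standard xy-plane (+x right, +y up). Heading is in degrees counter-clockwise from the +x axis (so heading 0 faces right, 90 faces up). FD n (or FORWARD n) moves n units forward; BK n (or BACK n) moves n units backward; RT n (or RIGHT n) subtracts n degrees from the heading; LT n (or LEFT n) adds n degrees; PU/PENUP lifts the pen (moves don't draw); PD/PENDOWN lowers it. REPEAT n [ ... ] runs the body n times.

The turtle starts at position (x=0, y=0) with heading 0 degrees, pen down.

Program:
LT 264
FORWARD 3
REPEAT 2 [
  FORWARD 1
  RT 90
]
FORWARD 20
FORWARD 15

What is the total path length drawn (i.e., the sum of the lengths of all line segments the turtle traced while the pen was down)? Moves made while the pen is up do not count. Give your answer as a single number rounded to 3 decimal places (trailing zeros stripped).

Answer: 40

Derivation:
Executing turtle program step by step:
Start: pos=(0,0), heading=0, pen down
LT 264: heading 0 -> 264
FD 3: (0,0) -> (-0.314,-2.984) [heading=264, draw]
REPEAT 2 [
  -- iteration 1/2 --
  FD 1: (-0.314,-2.984) -> (-0.418,-3.978) [heading=264, draw]
  RT 90: heading 264 -> 174
  -- iteration 2/2 --
  FD 1: (-0.418,-3.978) -> (-1.413,-3.874) [heading=174, draw]
  RT 90: heading 174 -> 84
]
FD 20: (-1.413,-3.874) -> (0.678,16.017) [heading=84, draw]
FD 15: (0.678,16.017) -> (2.246,30.935) [heading=84, draw]
Final: pos=(2.246,30.935), heading=84, 5 segment(s) drawn

Segment lengths:
  seg 1: (0,0) -> (-0.314,-2.984), length = 3
  seg 2: (-0.314,-2.984) -> (-0.418,-3.978), length = 1
  seg 3: (-0.418,-3.978) -> (-1.413,-3.874), length = 1
  seg 4: (-1.413,-3.874) -> (0.678,16.017), length = 20
  seg 5: (0.678,16.017) -> (2.246,30.935), length = 15
Total = 40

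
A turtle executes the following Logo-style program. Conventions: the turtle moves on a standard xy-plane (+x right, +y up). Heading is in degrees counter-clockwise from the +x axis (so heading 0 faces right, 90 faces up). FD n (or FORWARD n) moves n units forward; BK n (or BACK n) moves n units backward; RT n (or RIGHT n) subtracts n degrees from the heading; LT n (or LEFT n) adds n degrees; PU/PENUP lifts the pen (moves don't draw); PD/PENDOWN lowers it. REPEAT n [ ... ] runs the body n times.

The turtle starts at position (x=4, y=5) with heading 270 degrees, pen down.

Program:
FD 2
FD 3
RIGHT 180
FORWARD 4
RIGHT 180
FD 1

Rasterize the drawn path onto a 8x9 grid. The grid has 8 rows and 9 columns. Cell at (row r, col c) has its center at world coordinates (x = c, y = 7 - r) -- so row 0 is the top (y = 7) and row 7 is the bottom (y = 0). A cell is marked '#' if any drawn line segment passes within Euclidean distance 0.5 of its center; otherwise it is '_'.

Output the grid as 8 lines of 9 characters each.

Answer: _________
_________
____#____
____#____
____#____
____#____
____#____
____#____

Derivation:
Segment 0: (4,5) -> (4,3)
Segment 1: (4,3) -> (4,0)
Segment 2: (4,0) -> (4,4)
Segment 3: (4,4) -> (4,3)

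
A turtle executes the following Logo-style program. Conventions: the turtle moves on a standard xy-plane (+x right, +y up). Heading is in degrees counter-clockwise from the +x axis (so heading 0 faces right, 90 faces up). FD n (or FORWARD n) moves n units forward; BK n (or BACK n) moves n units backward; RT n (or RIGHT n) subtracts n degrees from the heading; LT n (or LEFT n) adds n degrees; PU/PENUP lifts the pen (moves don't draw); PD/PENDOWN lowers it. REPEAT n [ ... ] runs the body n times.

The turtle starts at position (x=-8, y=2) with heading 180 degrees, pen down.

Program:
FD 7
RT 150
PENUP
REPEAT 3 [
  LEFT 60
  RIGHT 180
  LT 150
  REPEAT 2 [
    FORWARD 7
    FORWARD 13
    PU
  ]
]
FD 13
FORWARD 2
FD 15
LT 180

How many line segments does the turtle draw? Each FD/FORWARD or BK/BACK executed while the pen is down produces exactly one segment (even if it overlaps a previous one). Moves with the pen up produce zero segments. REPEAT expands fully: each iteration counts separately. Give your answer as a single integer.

Executing turtle program step by step:
Start: pos=(-8,2), heading=180, pen down
FD 7: (-8,2) -> (-15,2) [heading=180, draw]
RT 150: heading 180 -> 30
PU: pen up
REPEAT 3 [
  -- iteration 1/3 --
  LT 60: heading 30 -> 90
  RT 180: heading 90 -> 270
  LT 150: heading 270 -> 60
  REPEAT 2 [
    -- iteration 1/2 --
    FD 7: (-15,2) -> (-11.5,8.062) [heading=60, move]
    FD 13: (-11.5,8.062) -> (-5,19.321) [heading=60, move]
    PU: pen up
    -- iteration 2/2 --
    FD 7: (-5,19.321) -> (-1.5,25.383) [heading=60, move]
    FD 13: (-1.5,25.383) -> (5,36.641) [heading=60, move]
    PU: pen up
  ]
  -- iteration 2/3 --
  LT 60: heading 60 -> 120
  RT 180: heading 120 -> 300
  LT 150: heading 300 -> 90
  REPEAT 2 [
    -- iteration 1/2 --
    FD 7: (5,36.641) -> (5,43.641) [heading=90, move]
    FD 13: (5,43.641) -> (5,56.641) [heading=90, move]
    PU: pen up
    -- iteration 2/2 --
    FD 7: (5,56.641) -> (5,63.641) [heading=90, move]
    FD 13: (5,63.641) -> (5,76.641) [heading=90, move]
    PU: pen up
  ]
  -- iteration 3/3 --
  LT 60: heading 90 -> 150
  RT 180: heading 150 -> 330
  LT 150: heading 330 -> 120
  REPEAT 2 [
    -- iteration 1/2 --
    FD 7: (5,76.641) -> (1.5,82.703) [heading=120, move]
    FD 13: (1.5,82.703) -> (-5,93.962) [heading=120, move]
    PU: pen up
    -- iteration 2/2 --
    FD 7: (-5,93.962) -> (-8.5,100.024) [heading=120, move]
    FD 13: (-8.5,100.024) -> (-15,111.282) [heading=120, move]
    PU: pen up
  ]
]
FD 13: (-15,111.282) -> (-21.5,122.54) [heading=120, move]
FD 2: (-21.5,122.54) -> (-22.5,124.272) [heading=120, move]
FD 15: (-22.5,124.272) -> (-30,137.263) [heading=120, move]
LT 180: heading 120 -> 300
Final: pos=(-30,137.263), heading=300, 1 segment(s) drawn
Segments drawn: 1

Answer: 1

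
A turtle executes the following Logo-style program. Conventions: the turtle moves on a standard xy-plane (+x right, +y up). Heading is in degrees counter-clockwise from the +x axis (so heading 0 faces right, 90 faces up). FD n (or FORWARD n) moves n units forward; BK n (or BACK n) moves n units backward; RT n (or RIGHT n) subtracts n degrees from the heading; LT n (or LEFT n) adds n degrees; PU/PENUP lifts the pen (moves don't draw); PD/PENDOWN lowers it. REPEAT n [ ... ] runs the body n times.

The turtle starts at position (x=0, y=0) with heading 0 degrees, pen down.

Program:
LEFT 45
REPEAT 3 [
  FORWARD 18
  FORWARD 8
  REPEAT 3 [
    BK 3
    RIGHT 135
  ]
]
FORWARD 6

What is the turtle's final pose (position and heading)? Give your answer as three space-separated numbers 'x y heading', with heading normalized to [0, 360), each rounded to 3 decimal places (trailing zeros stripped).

Answer: 60.648 -8.121 270

Derivation:
Executing turtle program step by step:
Start: pos=(0,0), heading=0, pen down
LT 45: heading 0 -> 45
REPEAT 3 [
  -- iteration 1/3 --
  FD 18: (0,0) -> (12.728,12.728) [heading=45, draw]
  FD 8: (12.728,12.728) -> (18.385,18.385) [heading=45, draw]
  REPEAT 3 [
    -- iteration 1/3 --
    BK 3: (18.385,18.385) -> (16.263,16.263) [heading=45, draw]
    RT 135: heading 45 -> 270
    -- iteration 2/3 --
    BK 3: (16.263,16.263) -> (16.263,19.263) [heading=270, draw]
    RT 135: heading 270 -> 135
    -- iteration 3/3 --
    BK 3: (16.263,19.263) -> (18.385,17.142) [heading=135, draw]
    RT 135: heading 135 -> 0
  ]
  -- iteration 2/3 --
  FD 18: (18.385,17.142) -> (36.385,17.142) [heading=0, draw]
  FD 8: (36.385,17.142) -> (44.385,17.142) [heading=0, draw]
  REPEAT 3 [
    -- iteration 1/3 --
    BK 3: (44.385,17.142) -> (41.385,17.142) [heading=0, draw]
    RT 135: heading 0 -> 225
    -- iteration 2/3 --
    BK 3: (41.385,17.142) -> (43.506,19.263) [heading=225, draw]
    RT 135: heading 225 -> 90
    -- iteration 3/3 --
    BK 3: (43.506,19.263) -> (43.506,16.263) [heading=90, draw]
    RT 135: heading 90 -> 315
  ]
  -- iteration 3/3 --
  FD 18: (43.506,16.263) -> (56.234,3.536) [heading=315, draw]
  FD 8: (56.234,3.536) -> (61.891,-2.121) [heading=315, draw]
  REPEAT 3 [
    -- iteration 1/3 --
    BK 3: (61.891,-2.121) -> (59.77,0) [heading=315, draw]
    RT 135: heading 315 -> 180
    -- iteration 2/3 --
    BK 3: (59.77,0) -> (62.77,0) [heading=180, draw]
    RT 135: heading 180 -> 45
    -- iteration 3/3 --
    BK 3: (62.77,0) -> (60.648,-2.121) [heading=45, draw]
    RT 135: heading 45 -> 270
  ]
]
FD 6: (60.648,-2.121) -> (60.648,-8.121) [heading=270, draw]
Final: pos=(60.648,-8.121), heading=270, 16 segment(s) drawn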